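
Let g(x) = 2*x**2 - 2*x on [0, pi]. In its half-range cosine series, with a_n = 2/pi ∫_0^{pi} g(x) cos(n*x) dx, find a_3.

a_3 = 2/pi ∫_0^{pi} (2*x**2 - 2*x) cos(3*x) dx.
Integrating by parts twice (tabular method), an antiderivative of (2*x**2 - 2*x) cos(3*x) is 2*x**2*sin(3*x)/3 - 2*x*sin(3*x)/3 + 4*x*cos(3*x)/9 - 4*sin(3*x)/27 - 2*cos(3*x)/9; evaluating from 0 to pi: ∫_{0}^{pi} (2*x**2 - 2*x) cos(3*x) dx = (2/9 - 4*pi/9) - (-2/9) = 4/9 - 4*pi/9.
Hence a_3 = (2/pi)·(4/9 - 4*pi/9) = 8*(1 - pi)/(9*pi).

8*(1 - pi)/(9*pi)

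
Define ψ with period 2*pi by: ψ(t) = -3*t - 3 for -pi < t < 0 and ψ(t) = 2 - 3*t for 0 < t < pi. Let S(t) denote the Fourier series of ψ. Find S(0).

-1/2

At t = 0 the one-sided limits are ψ(0^-) = -3 and ψ(0^+) = 2.
By Dirichlet's theorem the series converges to their average, [(-3) + (2)]/2 = -1/2.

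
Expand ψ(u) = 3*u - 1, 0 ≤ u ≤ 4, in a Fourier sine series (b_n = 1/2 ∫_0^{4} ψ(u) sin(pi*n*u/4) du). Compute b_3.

20/(3*pi)

b_3 = 1/2 ∫_0^{4} (3*u - 1) sin(3*pi*u/4) du.
Integrating by parts (boundary term plus one more integral), an antiderivative of (3*u - 1) sin(3*pi*u/4) is -4*u*cos(3*pi*u/4)/pi + 16*sin(3*pi*u/4)/(3*pi**2) + 4*cos(3*pi*u/4)/(3*pi); evaluating from 0 to 4: ∫_{0}^{4} (3*u - 1) sin(3*pi*u/4) du = (44/(3*pi)) - (4/(3*pi)) = 40/(3*pi).
Hence b_3 = (1/2)·(40/(3*pi)) = 20/(3*pi).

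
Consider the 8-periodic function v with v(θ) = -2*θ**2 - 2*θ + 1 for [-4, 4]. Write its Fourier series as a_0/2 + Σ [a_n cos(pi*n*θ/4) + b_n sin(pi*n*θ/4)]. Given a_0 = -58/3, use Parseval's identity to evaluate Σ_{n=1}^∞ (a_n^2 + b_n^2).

10112/45

Parseval: a_0^2/2 + Σ_{n≥1} (a_n^2+b_n^2) = 1/4 ∫_{-4}^{4} v(θ)^2 dθ = 2058/5.
Subtract a_0^2/2 = 1682/9: Σ (a_n^2+b_n^2) = 10112/45.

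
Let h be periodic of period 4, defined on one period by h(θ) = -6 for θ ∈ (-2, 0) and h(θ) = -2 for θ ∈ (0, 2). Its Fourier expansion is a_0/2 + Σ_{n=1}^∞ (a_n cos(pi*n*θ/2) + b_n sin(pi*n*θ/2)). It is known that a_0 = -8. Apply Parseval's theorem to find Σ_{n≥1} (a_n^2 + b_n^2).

Parseval: a_0^2/2 + Σ_{n≥1} (a_n^2+b_n^2) = 1/2 ∫_{-2}^{2} h(θ)^2 dθ = 40.
Subtract a_0^2/2 = 32: Σ (a_n^2+b_n^2) = 8.

8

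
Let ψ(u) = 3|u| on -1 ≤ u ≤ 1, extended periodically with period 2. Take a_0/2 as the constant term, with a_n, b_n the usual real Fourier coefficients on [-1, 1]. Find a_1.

-12/pi**2

a_1 = ∫_{-1}^{1} ψ(u) cos(pi*u) du.
ψ is even and cos(pi*u) is even, so the integrand is even and a_1 = 2 ∫_0^{1} ψ(u) cos(pi*u) du.
Integrating by parts (boundary term plus one more integral), an antiderivative of (3*u) cos(pi*u) is 3*u*sin(pi*u)/pi + 3*cos(pi*u)/pi**2; evaluating from 0 to 1: ∫_{0}^{1} (3*u) cos(pi*u) du = (-3/pi**2) - (3/pi**2) = -6/pi**2.
Hence a_1 = 2·(-6/pi**2) = -12/pi**2.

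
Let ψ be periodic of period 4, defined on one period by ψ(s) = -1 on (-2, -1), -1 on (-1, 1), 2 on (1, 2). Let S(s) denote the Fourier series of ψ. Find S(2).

At s = 2 the one-sided limits are ψ(2^-) = 2 and ψ(2^+) = -1.
By Dirichlet's theorem the series converges to their average, [(2) + (-1)]/2 = 1/2.

1/2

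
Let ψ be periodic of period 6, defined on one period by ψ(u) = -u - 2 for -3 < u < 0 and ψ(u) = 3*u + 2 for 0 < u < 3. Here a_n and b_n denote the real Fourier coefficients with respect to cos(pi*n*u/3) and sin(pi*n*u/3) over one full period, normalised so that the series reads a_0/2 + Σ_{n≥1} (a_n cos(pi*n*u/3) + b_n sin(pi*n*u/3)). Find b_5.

14/(5*pi)

b_5 = 1/3 ∫_{-3}^{3} ψ(u) sin(5*pi*u/3) du.
Split the integral at the breakpoints.
Integrating by parts (boundary term plus one more integral), an antiderivative of (-u - 2) sin(5*pi*u/3) is 3*u*cos(5*pi*u/3)/(5*pi) - 9*sin(5*pi*u/3)/(25*pi**2) + 6*cos(5*pi*u/3)/(5*pi); evaluating from -3 to 0: ∫_{-3}^{0} (-u - 2) sin(5*pi*u/3) du = (6/(5*pi)) - (3/(5*pi)) = 3/(5*pi).
Integrating by parts (boundary term plus one more integral), an antiderivative of (3*u + 2) sin(5*pi*u/3) is -9*u*cos(5*pi*u/3)/(5*pi) + 27*sin(5*pi*u/3)/(25*pi**2) - 6*cos(5*pi*u/3)/(5*pi); evaluating from 0 to 3: ∫_{0}^{3} (3*u + 2) sin(5*pi*u/3) du = (33/(5*pi)) - (-6/(5*pi)) = 39/(5*pi).
Summing the pieces and multiplying by (1/3) gives b_5 = 14/(5*pi).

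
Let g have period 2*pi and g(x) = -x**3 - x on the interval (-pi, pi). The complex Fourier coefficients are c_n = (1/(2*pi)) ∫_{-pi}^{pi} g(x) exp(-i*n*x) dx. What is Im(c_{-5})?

-pi**2/5 - 19/125

Since g is real-valued, Im(c_{-5}) = -(1/(2*pi)) ∫_{-pi}^{pi} g(x) sin(-5*x) dx = b_{5}/2.
g is odd and sin(-5*x) is odd, so the integrand is even: ∫_{-pi}^{pi} g(x) sin(-5*x) dx = 2∫_0^{pi} g(x) sin(-5*x) dx.
Integrating by parts three times (tabular method), an antiderivative of (-x**3 - x) sin(-5*x) is -x**3*cos(5*x)/5 + 3*x**2*sin(5*x)/25 - 19*x*cos(5*x)/125 + 19*sin(5*x)/625; evaluating from 0 to pi: ∫_{0}^{pi} (-x**3 - x) sin(-5*x) dx = (pi*(19 + 25*pi**2)/125) - (0) = pi*(19 + 25*pi**2)/125.
So ∫_{-pi}^{pi} g(x) sin(-5*x) dx = 2*pi*(19 + 25*pi**2)/125.
Hence Im(c_{-5}) = (-1/(2*pi))·(2*pi*(19 + 25*pi**2)/125) = -pi**2/5 - 19/125.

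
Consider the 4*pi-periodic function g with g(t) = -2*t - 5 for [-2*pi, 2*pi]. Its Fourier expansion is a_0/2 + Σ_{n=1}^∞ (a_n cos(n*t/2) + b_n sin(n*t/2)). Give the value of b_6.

b_6 = (1/(2*pi)) ∫_{-2*pi}^{2*pi} g(t) sin(3*t) dt.
Integrating by parts (boundary term plus one more integral), an antiderivative of (-2*t - 5) sin(3*t) is 2*t*cos(3*t)/3 - 2*sin(3*t)/9 + 5*cos(3*t)/3; evaluating from -2*pi to 2*pi: ∫_{-2*pi}^{2*pi} (-2*t - 5) sin(3*t) dt = (5/3 + 4*pi/3) - (5/3 - 4*pi/3) = 8*pi/3.
Hence b_6 = (1/(2*pi))·(8*pi/3) = 4/3.

4/3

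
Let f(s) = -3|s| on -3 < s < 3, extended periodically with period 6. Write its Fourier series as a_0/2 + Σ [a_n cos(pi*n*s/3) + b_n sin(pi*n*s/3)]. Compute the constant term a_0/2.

a_0 = 1/3 ∫_{-3}^{3} f(s) ds = 1/3 · (-27) = -9.
So the constant term a_0/2 = -9/2.

-9/2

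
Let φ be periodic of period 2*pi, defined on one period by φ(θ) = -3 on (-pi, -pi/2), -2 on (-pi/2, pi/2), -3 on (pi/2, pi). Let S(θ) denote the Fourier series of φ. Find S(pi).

-3

φ is continuous at θ = pi with value -3, so the series converges to -3 there.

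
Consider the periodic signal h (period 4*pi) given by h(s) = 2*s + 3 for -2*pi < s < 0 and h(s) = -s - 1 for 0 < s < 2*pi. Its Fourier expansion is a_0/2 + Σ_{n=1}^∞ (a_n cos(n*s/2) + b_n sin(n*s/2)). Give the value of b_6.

b_6 = (1/(2*pi)) ∫_{-2*pi}^{2*pi} h(s) sin(3*s) ds.
Split the integral at the breakpoints.
Integrating by parts (boundary term plus one more integral), an antiderivative of (2*s + 3) sin(3*s) is -2*s*cos(3*s)/3 + 2*sin(3*s)/9 - cos(3*s); evaluating from -2*pi to 0: ∫_{-2*pi}^{0} (2*s + 3) sin(3*s) ds = (-1) - (-1 + 4*pi/3) = -4*pi/3.
Integrating by parts (boundary term plus one more integral), an antiderivative of (-s - 1) sin(3*s) is s*cos(3*s)/3 - sin(3*s)/9 + cos(3*s)/3; evaluating from 0 to 2*pi: ∫_{0}^{2*pi} (-s - 1) sin(3*s) ds = (1/3 + 2*pi/3) - (1/3) = 2*pi/3.
Summing the pieces and multiplying by (1/(2*pi)) gives b_6 = -1/3.

-1/3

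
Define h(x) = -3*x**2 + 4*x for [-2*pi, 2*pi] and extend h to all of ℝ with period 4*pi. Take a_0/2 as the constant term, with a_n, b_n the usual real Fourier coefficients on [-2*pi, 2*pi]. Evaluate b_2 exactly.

b_2 = (1/(2*pi)) ∫_{-2*pi}^{2*pi} h(x) sin(x) dx.
Integrating by parts twice (tabular method), an antiderivative of (-3*x**2 + 4*x) sin(x) is 3*x**2*cos(x) - 6*x*sin(x) - 4*x*cos(x) + 4*sin(x) - 6*cos(x); evaluating from -2*pi to 2*pi: ∫_{-2*pi}^{2*pi} (-3*x**2 + 4*x) sin(x) dx = (-8*pi - 6 + 12*pi**2) - (-6 + 8*pi + 12*pi**2) = -16*pi.
Hence b_2 = (1/(2*pi))·(-16*pi) = -8.

-8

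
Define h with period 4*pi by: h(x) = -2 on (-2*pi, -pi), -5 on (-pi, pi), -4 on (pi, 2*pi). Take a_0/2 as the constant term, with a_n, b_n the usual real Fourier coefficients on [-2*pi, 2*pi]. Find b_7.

-2/(7*pi)

b_7 = (1/(2*pi)) ∫_{-2*pi}^{2*pi} h(x) sin(7*x/2) dx.
Split the integral at the breakpoints.
Directly, an antiderivative of (-2) sin(7*x/2) is 4*cos(7*x/2)/7; evaluating from -2*pi to -pi: ∫_{-2*pi}^{-pi} (-2) sin(7*x/2) dx = (0) - (-4/7) = 4/7.
Directly, an antiderivative of (-5) sin(7*x/2) is 10*cos(7*x/2)/7; evaluating from -pi to pi: ∫_{-pi}^{pi} (-5) sin(7*x/2) dx = (0) - (0) = 0.
Directly, an antiderivative of (-4) sin(7*x/2) is 8*cos(7*x/2)/7; evaluating from pi to 2*pi: ∫_{pi}^{2*pi} (-4) sin(7*x/2) dx = (-8/7) - (0) = -8/7.
Summing the pieces and multiplying by (1/(2*pi)) gives b_7 = -2/(7*pi).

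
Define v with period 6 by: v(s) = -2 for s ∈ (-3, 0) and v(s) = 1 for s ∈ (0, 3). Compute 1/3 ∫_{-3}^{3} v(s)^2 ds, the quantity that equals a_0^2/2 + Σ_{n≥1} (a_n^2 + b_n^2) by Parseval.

1/3 ∫_{-3}^{3} v(s)^2 ds = 1/3 · (15) = 5.

5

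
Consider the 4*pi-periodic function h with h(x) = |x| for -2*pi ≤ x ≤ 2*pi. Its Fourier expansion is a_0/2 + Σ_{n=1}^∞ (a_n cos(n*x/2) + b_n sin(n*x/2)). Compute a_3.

-8/(9*pi)

a_3 = (1/(2*pi)) ∫_{-2*pi}^{2*pi} h(x) cos(3*x/2) dx.
h is even and cos(3*x/2) is even, so the integrand is even and a_3 = 1/pi ∫_0^{2*pi} h(x) cos(3*x/2) dx.
Integrating by parts (boundary term plus one more integral), an antiderivative of (x) cos(3*x/2) is 2*x*sin(3*x/2)/3 + 4*cos(3*x/2)/9; evaluating from 0 to 2*pi: ∫_{0}^{2*pi} (x) cos(3*x/2) dx = (-4/9) - (4/9) = -8/9.
Hence a_3 = (1/pi)·(-8/9) = -8/(9*pi).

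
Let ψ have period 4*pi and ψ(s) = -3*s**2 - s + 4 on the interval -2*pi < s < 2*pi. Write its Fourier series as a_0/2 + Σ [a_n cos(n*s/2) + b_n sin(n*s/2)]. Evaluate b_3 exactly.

b_3 = (1/(2*pi)) ∫_{-2*pi}^{2*pi} ψ(s) sin(3*s/2) ds.
Integrating by parts twice (tabular method), an antiderivative of (-3*s**2 - s + 4) sin(3*s/2) is 2*s**2*cos(3*s/2) - 8*s*sin(3*s/2)/3 + 2*s*cos(3*s/2)/3 - 4*sin(3*s/2)/9 - 40*cos(3*s/2)/9; evaluating from -2*pi to 2*pi: ∫_{-2*pi}^{2*pi} (-3*s**2 - s + 4) sin(3*s/2) ds = (-8*pi**2 - 4*pi/3 + 40/9) - (-8*pi**2 + 4*pi/3 + 40/9) = -8*pi/3.
Hence b_3 = (1/(2*pi))·(-8*pi/3) = -4/3.

-4/3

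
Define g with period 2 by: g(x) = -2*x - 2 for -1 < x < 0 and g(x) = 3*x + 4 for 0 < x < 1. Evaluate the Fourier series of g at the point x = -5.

x = -5 differs from x = -1 by -2 full period(s), and the series is 2-periodic.
At x = -1 the one-sided limits are g(-1^-) = 7 and g(-1^+) = 0.
By Dirichlet's theorem the series converges to their average, [(7) + (0)]/2 = 7/2.

7/2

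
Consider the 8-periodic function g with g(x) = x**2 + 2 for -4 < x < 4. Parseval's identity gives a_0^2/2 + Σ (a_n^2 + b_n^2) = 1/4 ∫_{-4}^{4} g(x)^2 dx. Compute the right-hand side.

2296/15

1/4 ∫_{-4}^{4} g(x)^2 dx = 1/4 · (9184/15) = 2296/15.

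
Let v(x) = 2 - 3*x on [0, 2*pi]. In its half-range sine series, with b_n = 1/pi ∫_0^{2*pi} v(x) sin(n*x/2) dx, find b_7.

b_7 = 1/pi ∫_0^{2*pi} (2 - 3*x) sin(7*x/2) dx.
Integrating by parts (boundary term plus one more integral), an antiderivative of (2 - 3*x) sin(7*x/2) is 6*x*cos(7*x/2)/7 - 12*sin(7*x/2)/49 - 4*cos(7*x/2)/7; evaluating from 0 to 2*pi: ∫_{0}^{2*pi} (2 - 3*x) sin(7*x/2) dx = (4/7 - 12*pi/7) - (-4/7) = 8/7 - 12*pi/7.
Hence b_7 = (1/pi)·(8/7 - 12*pi/7) = 4*(2 - 3*pi)/(7*pi).

4*(2 - 3*pi)/(7*pi)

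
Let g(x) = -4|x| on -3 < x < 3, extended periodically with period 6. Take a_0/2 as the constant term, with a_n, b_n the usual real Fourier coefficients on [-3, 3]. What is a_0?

-12

a_0 = 1/3 ∫_{-3}^{3} g(x) dx = 1/3 · (-36) = -12.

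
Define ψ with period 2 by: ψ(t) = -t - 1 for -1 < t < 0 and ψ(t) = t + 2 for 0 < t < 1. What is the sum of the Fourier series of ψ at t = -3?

t = -3 differs from t = -1 by -1 full period(s), and the series is 2-periodic.
At t = -1 the one-sided limits are ψ(-1^-) = 3 and ψ(-1^+) = 0.
By Dirichlet's theorem the series converges to their average, [(3) + (0)]/2 = 3/2.

3/2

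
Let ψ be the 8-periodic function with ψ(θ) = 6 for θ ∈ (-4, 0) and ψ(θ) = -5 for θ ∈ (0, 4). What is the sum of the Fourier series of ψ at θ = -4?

1/2

At θ = -4 the one-sided limits are ψ(-4^-) = -5 and ψ(-4^+) = 6.
By Dirichlet's theorem the series converges to their average, [(-5) + (6)]/2 = 1/2.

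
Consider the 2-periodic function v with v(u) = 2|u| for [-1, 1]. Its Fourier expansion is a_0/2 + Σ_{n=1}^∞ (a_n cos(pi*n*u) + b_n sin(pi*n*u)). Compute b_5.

0

b_5 = ∫_{-1}^{1} v(u) sin(5*pi*u) du.
v is even and sin(5*pi*u) is odd, so the integrand is odd over a symmetric interval and the integral vanishes.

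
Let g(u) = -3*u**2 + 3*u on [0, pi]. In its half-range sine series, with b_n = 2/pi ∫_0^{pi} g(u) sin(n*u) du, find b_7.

b_7 = 2/pi ∫_0^{pi} (-3*u**2 + 3*u) sin(7*u) du.
Integrating by parts twice (tabular method), an antiderivative of (-3*u**2 + 3*u) sin(7*u) is 3*u**2*cos(7*u)/7 - 6*u*sin(7*u)/49 - 3*u*cos(7*u)/7 + 3*sin(7*u)/49 - 6*cos(7*u)/343; evaluating from 0 to pi: ∫_{0}^{pi} (-3*u**2 + 3*u) sin(7*u) du = (-3*pi**2/7 + 6/343 + 3*pi/7) - (-6/343) = -3*pi**2/7 + 12/343 + 3*pi/7.
Hence b_7 = (2/pi)·(-3*pi**2/7 + 12/343 + 3*pi/7) = 6*(-49*pi**2 + 4 + 49*pi)/(343*pi).

6*(-49*pi**2 + 4 + 49*pi)/(343*pi)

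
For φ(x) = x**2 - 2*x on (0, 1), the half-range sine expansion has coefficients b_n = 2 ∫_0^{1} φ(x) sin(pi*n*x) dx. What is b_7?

2*(-49*pi**2 - 4)/(343*pi**3)

b_7 = 2 ∫_0^{1} (x**2 - 2*x) sin(7*pi*x) dx.
Integrating by parts twice (tabular method), an antiderivative of (x**2 - 2*x) sin(7*pi*x) is -x**2*cos(7*pi*x)/(7*pi) + 2*x*sin(7*pi*x)/(49*pi**2) + 2*x*cos(7*pi*x)/(7*pi) - 2*sin(7*pi*x)/(49*pi**2) + 2*cos(7*pi*x)/(343*pi**3); evaluating from 0 to 1: ∫_{0}^{1} (x**2 - 2*x) sin(7*pi*x) dx = ((-49*pi**2 - 2)/(343*pi**3)) - (2/(343*pi**3)) = (-49*pi**2 - 4)/(343*pi**3).
Hence b_7 = 2·((-49*pi**2 - 4)/(343*pi**3)) = 2*(-49*pi**2 - 4)/(343*pi**3).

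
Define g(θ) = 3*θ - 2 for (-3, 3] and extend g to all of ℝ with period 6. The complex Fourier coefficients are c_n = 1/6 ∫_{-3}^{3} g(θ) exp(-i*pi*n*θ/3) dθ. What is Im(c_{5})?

-9/(5*pi)

Since g is real-valued, Im(c_{5}) = -1/6 ∫_{-3}^{3} g(θ) sin(5*pi*θ/3) dθ = -b_{5}/2.
Integrating by parts (boundary term plus one more integral), an antiderivative of (3*θ - 2) sin(5*pi*θ/3) is -9*θ*cos(5*pi*θ/3)/(5*pi) + 27*sin(5*pi*θ/3)/(25*pi**2) + 6*cos(5*pi*θ/3)/(5*pi); evaluating from -3 to 3: ∫_{-3}^{3} (3*θ - 2) sin(5*pi*θ/3) dθ = (21/(5*pi)) - (-33/(5*pi)) = 54/(5*pi).
Hence Im(c_{5}) = (-1/6)·(54/(5*pi)) = -9/(5*pi).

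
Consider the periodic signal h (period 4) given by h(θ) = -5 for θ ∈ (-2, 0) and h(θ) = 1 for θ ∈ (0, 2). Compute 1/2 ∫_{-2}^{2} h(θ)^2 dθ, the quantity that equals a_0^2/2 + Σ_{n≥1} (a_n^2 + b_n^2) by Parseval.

1/2 ∫_{-2}^{2} h(θ)^2 dθ = 1/2 · (52) = 26.

26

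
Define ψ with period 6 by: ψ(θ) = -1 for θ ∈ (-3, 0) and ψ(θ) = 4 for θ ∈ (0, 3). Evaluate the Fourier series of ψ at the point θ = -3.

3/2

At θ = -3 the one-sided limits are ψ(-3^-) = 4 and ψ(-3^+) = -1.
By Dirichlet's theorem the series converges to their average, [(4) + (-1)]/2 = 3/2.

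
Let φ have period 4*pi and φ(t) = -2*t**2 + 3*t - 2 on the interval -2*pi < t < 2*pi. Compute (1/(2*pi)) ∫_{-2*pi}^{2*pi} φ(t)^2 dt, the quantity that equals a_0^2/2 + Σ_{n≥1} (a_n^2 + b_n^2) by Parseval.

8 + 136*pi**2/3 + 128*pi**4/5

(1/(2*pi)) ∫_{-2*pi}^{2*pi} φ(t)^2 dt = (1/(2*pi)) · (16*pi*(15 + 85*pi**2 + 48*pi**4)/15) = 8 + 136*pi**2/3 + 128*pi**4/5.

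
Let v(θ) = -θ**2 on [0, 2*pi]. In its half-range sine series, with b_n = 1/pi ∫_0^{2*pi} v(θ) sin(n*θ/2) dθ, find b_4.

2*pi

b_4 = 1/pi ∫_0^{2*pi} (-θ**2) sin(2*θ) dθ.
Integrating by parts twice (tabular method), an antiderivative of (-θ**2) sin(2*θ) is θ**2*cos(2*θ)/2 - θ*sin(2*θ)/2 - cos(2*θ)/4; evaluating from 0 to 2*pi: ∫_{0}^{2*pi} (-θ**2) sin(2*θ) dθ = (-1/4 + 2*pi**2) - (-1/4) = 2*pi**2.
Hence b_4 = (1/pi)·(2*pi**2) = 2*pi.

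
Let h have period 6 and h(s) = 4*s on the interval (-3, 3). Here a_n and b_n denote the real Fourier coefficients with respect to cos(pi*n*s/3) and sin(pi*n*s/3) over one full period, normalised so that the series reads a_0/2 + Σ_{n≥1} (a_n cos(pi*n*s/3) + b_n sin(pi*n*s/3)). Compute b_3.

b_3 = 1/3 ∫_{-3}^{3} h(s) sin(pi*s) ds.
h is odd and sin(pi*s) is odd, so the integrand is even and b_3 = 2/3 ∫_0^{3} h(s) sin(pi*s) ds.
Integrating by parts (boundary term plus one more integral), an antiderivative of (4*s) sin(pi*s) is -4*s*cos(pi*s)/pi + 4*sin(pi*s)/pi**2; evaluating from 0 to 3: ∫_{0}^{3} (4*s) sin(pi*s) ds = (12/pi) - (0) = 12/pi.
Hence b_3 = (2/3)·(12/pi) = 8/pi.

8/pi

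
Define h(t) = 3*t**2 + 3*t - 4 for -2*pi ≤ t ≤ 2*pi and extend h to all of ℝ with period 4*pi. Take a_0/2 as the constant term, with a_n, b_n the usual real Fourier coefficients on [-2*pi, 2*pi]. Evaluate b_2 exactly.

b_2 = (1/(2*pi)) ∫_{-2*pi}^{2*pi} h(t) sin(t) dt.
Integrating by parts twice (tabular method), an antiderivative of (3*t**2 + 3*t - 4) sin(t) is -3*t**2*cos(t) + 6*t*sin(t) - 3*t*cos(t) + 3*sin(t) + 10*cos(t); evaluating from -2*pi to 2*pi: ∫_{-2*pi}^{2*pi} (3*t**2 + 3*t - 4) sin(t) dt = (-12*pi**2 - 6*pi + 10) - (-12*pi**2 + 10 + 6*pi) = -12*pi.
Hence b_2 = (1/(2*pi))·(-12*pi) = -6.

-6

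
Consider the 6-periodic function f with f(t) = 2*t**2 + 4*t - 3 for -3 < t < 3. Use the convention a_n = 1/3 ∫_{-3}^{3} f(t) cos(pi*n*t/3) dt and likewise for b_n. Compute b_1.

b_1 = 1/3 ∫_{-3}^{3} f(t) sin(pi*t/3) dt.
Integrating by parts twice (tabular method), an antiderivative of (2*t**2 + 4*t - 3) sin(pi*t/3) is -6*t**2*cos(pi*t/3)/pi + 36*t*sin(pi*t/3)/pi**2 - 12*t*cos(pi*t/3)/pi + 36*sin(pi*t/3)/pi**2 + 9*cos(pi*t/3)/pi + 108*cos(pi*t/3)/pi**3; evaluating from -3 to 3: ∫_{-3}^{3} (2*t**2 + 4*t - 3) sin(pi*t/3) dt = (-108/pi**3 + 81/pi) - (-108/pi**3 + 9/pi) = 72/pi.
Hence b_1 = (1/3)·(72/pi) = 24/pi.

24/pi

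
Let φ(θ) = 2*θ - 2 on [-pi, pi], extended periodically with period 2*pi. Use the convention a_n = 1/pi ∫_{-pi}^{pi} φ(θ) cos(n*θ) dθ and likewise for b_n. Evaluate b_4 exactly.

b_4 = 1/pi ∫_{-pi}^{pi} φ(θ) sin(4*θ) dθ.
Integrating by parts (boundary term plus one more integral), an antiderivative of (2*θ - 2) sin(4*θ) is -θ*cos(4*θ)/2 + sin(4*θ)/8 + cos(4*θ)/2; evaluating from -pi to pi: ∫_{-pi}^{pi} (2*θ - 2) sin(4*θ) dθ = (1/2 - pi/2) - (1/2 + pi/2) = -pi.
Hence b_4 = (1/pi)·(-pi) = -1.

-1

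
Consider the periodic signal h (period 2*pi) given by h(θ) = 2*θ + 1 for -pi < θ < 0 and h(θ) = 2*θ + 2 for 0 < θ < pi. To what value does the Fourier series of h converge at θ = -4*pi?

3/2

θ = -4*pi differs from θ = 0 by -2 full period(s), and the series is 2*pi-periodic.
At θ = 0 the one-sided limits are h(0^-) = 1 and h(0^+) = 2.
By Dirichlet's theorem the series converges to their average, [(1) + (2)]/2 = 3/2.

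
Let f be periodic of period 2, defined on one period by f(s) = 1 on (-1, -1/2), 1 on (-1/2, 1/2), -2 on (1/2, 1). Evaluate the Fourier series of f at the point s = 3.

-1/2

s = 3 differs from s = -1 by 2 full period(s), and the series is 2-periodic.
At s = -1 the one-sided limits are f(-1^-) = -2 and f(-1^+) = 1.
By Dirichlet's theorem the series converges to their average, [(-2) + (1)]/2 = -1/2.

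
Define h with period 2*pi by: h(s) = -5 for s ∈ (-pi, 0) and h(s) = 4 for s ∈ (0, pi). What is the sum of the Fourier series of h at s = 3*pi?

s = 3*pi differs from s = -pi by 2 full period(s), and the series is 2*pi-periodic.
At s = -pi the one-sided limits are h(-pi^-) = 4 and h(-pi^+) = -5.
By Dirichlet's theorem the series converges to their average, [(4) + (-5)]/2 = -1/2.

-1/2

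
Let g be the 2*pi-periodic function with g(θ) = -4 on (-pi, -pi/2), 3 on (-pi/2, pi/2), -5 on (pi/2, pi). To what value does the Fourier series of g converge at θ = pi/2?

At θ = pi/2 the one-sided limits are g(pi/2^-) = 3 and g(pi/2^+) = -5.
By Dirichlet's theorem the series converges to their average, [(3) + (-5)]/2 = -1.

-1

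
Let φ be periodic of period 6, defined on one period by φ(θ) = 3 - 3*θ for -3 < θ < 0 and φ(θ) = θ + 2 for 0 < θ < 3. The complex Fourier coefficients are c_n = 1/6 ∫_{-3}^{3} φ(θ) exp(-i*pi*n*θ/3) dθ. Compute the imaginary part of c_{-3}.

Since φ is real-valued, Im(c_{-3}) = -1/6 ∫_{-3}^{3} φ(θ) sin(-pi*θ) dθ = b_{3}/2.
Split the integral at the breakpoints.
Integrating by parts (boundary term plus one more integral), an antiderivative of (3 - 3*θ) sin(-pi*θ) is -3*θ*cos(pi*θ)/pi + 3*sin(pi*θ)/pi**2 + 3*cos(pi*θ)/pi; evaluating from -3 to 0: ∫_{-3}^{0} (3 - 3*θ) sin(-pi*θ) dθ = (3/pi) - (-12/pi) = 15/pi.
Integrating by parts (boundary term plus one more integral), an antiderivative of (θ + 2) sin(-pi*θ) is θ*cos(pi*θ)/pi - sin(pi*θ)/pi**2 + 2*cos(pi*θ)/pi; evaluating from 0 to 3: ∫_{0}^{3} (θ + 2) sin(-pi*θ) dθ = (-5/pi) - (2/pi) = -7/pi.
So ∫_{-3}^{3} φ(θ) sin(-pi*θ) dθ = 8/pi.
Hence Im(c_{-3}) = (-1/6)·(8/pi) = -4/(3*pi).

-4/(3*pi)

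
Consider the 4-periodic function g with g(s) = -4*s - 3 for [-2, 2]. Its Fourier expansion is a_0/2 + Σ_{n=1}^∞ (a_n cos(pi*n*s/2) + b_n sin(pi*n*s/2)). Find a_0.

-6

a_0 = 1/2 ∫_{-2}^{2} g(s) ds = 1/2 · (-12) = -6.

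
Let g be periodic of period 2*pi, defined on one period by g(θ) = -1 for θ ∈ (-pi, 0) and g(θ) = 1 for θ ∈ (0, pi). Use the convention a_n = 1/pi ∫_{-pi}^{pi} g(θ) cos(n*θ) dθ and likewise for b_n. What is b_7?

b_7 = 1/pi ∫_{-pi}^{pi} g(θ) sin(7*θ) dθ.
g is odd and sin(7*θ) is odd, so the integrand is even and b_7 = 2/pi ∫_0^{pi} g(θ) sin(7*θ) dθ.
Directly, an antiderivative of (1) sin(7*θ) is -cos(7*θ)/7; evaluating from 0 to pi: ∫_{0}^{pi} (1) sin(7*θ) dθ = (1/7) - (-1/7) = 2/7.
Hence b_7 = (2/pi)·(2/7) = 4/(7*pi).

4/(7*pi)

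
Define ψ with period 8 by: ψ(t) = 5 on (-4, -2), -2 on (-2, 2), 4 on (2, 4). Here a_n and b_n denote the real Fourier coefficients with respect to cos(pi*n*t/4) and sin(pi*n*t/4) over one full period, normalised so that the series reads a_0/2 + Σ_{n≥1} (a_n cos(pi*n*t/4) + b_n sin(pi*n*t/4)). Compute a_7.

13/(7*pi)

a_7 = 1/4 ∫_{-4}^{4} ψ(t) cos(7*pi*t/4) dt.
Split the integral at the breakpoints.
Directly, an antiderivative of (5) cos(7*pi*t/4) is 20*sin(7*pi*t/4)/(7*pi); evaluating from -4 to -2: ∫_{-4}^{-2} (5) cos(7*pi*t/4) dt = (20/(7*pi)) - (0) = 20/(7*pi).
Directly, an antiderivative of (-2) cos(7*pi*t/4) is -8*sin(7*pi*t/4)/(7*pi); evaluating from -2 to 2: ∫_{-2}^{2} (-2) cos(7*pi*t/4) dt = (8/(7*pi)) - (-8/(7*pi)) = 16/(7*pi).
Directly, an antiderivative of (4) cos(7*pi*t/4) is 16*sin(7*pi*t/4)/(7*pi); evaluating from 2 to 4: ∫_{2}^{4} (4) cos(7*pi*t/4) dt = (0) - (-16/(7*pi)) = 16/(7*pi).
Summing the pieces and multiplying by (1/4) gives a_7 = 13/(7*pi).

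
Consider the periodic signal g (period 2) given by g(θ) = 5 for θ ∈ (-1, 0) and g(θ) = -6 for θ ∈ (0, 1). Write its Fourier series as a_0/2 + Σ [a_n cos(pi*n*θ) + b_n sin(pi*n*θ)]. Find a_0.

-1

a_0 = ∫_{-1}^{1} g(θ) dθ = -1.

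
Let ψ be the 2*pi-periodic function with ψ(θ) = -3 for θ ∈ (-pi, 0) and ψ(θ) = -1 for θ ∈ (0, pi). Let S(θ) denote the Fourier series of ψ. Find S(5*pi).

θ = 5*pi differs from θ = pi by 2 full period(s), and the series is 2*pi-periodic.
At θ = pi the one-sided limits are ψ(pi^-) = -1 and ψ(pi^+) = -3.
By Dirichlet's theorem the series converges to their average, [(-1) + (-3)]/2 = -2.

-2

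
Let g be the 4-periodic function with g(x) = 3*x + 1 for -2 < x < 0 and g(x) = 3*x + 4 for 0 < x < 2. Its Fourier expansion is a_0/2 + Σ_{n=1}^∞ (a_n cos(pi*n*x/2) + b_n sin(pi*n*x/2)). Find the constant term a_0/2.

5/2

a_0 = 1/2 ∫_{-2}^{2} g(x) dx = 1/2 · (10) = 5.
So the constant term a_0/2 = 5/2.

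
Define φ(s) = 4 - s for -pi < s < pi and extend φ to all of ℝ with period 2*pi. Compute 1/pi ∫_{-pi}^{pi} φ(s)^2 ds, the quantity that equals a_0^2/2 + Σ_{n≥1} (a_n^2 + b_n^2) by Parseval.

1/pi ∫_{-pi}^{pi} φ(s)^2 ds = 1/pi · (2*pi*(pi**2 + 48)/3) = 2*pi**2/3 + 32.

2*pi**2/3 + 32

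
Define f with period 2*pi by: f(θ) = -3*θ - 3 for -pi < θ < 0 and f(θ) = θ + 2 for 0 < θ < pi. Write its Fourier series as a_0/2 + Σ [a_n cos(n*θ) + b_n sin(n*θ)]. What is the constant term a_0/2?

-1/2 + pi

a_0 = 1/pi ∫_{-pi}^{pi} f(θ) dθ = 1/pi · (pi*(-1 + 2*pi)) = -1 + 2*pi.
So the constant term a_0/2 = -1/2 + pi.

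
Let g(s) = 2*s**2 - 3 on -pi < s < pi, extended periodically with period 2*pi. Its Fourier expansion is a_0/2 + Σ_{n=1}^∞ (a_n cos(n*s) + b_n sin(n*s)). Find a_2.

2

a_2 = 1/pi ∫_{-pi}^{pi} g(s) cos(2*s) ds.
g is even and cos(2*s) is even, so the integrand is even and a_2 = 2/pi ∫_0^{pi} g(s) cos(2*s) ds.
Integrating by parts twice (tabular method), an antiderivative of (2*s**2 - 3) cos(2*s) is s**2*sin(2*s) + s*cos(2*s) - 2*sin(2*s); evaluating from 0 to pi: ∫_{0}^{pi} (2*s**2 - 3) cos(2*s) ds = (pi) - (0) = pi.
Hence a_2 = (2/pi)·(pi) = 2.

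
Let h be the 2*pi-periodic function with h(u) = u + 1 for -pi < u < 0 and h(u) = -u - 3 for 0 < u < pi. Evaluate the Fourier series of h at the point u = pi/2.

h is continuous at u = pi/2 with value -3 - pi/2, so the series converges to -3 - pi/2 there.

-3 - pi/2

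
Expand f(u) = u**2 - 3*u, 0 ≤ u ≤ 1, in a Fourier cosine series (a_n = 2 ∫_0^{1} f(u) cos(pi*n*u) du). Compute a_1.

a_1 = 2 ∫_0^{1} (u**2 - 3*u) cos(pi*u) du.
Integrating by parts twice (tabular method), an antiderivative of (u**2 - 3*u) cos(pi*u) is u**2*sin(pi*u)/pi - 3*u*sin(pi*u)/pi + 2*u*cos(pi*u)/pi**2 - 2*sin(pi*u)/pi**3 - 3*cos(pi*u)/pi**2; evaluating from 0 to 1: ∫_{0}^{1} (u**2 - 3*u) cos(pi*u) du = (pi**(-2)) - (-3/pi**2) = 4/pi**2.
Hence a_1 = 2·(4/pi**2) = 8/pi**2.

8/pi**2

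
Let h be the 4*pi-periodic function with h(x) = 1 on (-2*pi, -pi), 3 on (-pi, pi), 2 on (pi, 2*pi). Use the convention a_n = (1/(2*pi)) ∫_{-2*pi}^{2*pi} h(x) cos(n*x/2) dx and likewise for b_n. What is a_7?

-3/(7*pi)

a_7 = (1/(2*pi)) ∫_{-2*pi}^{2*pi} h(x) cos(7*x/2) dx.
Split the integral at the breakpoints.
Directly, an antiderivative of (1) cos(7*x/2) is 2*sin(7*x/2)/7; evaluating from -2*pi to -pi: ∫_{-2*pi}^{-pi} (1) cos(7*x/2) dx = (2/7) - (0) = 2/7.
Directly, an antiderivative of (3) cos(7*x/2) is 6*sin(7*x/2)/7; evaluating from -pi to pi: ∫_{-pi}^{pi} (3) cos(7*x/2) dx = (-6/7) - (6/7) = -12/7.
Directly, an antiderivative of (2) cos(7*x/2) is 4*sin(7*x/2)/7; evaluating from pi to 2*pi: ∫_{pi}^{2*pi} (2) cos(7*x/2) dx = (0) - (-4/7) = 4/7.
Summing the pieces and multiplying by (1/(2*pi)) gives a_7 = -3/(7*pi).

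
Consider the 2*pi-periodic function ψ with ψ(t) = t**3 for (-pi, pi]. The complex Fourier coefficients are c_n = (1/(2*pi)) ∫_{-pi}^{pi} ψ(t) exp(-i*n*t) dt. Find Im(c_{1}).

Since ψ is real-valued, Im(c_{1}) = -(1/(2*pi)) ∫_{-pi}^{pi} ψ(t) sin(t) dt = -b_{1}/2.
ψ is odd and sin(t) is odd, so the integrand is even: ∫_{-pi}^{pi} ψ(t) sin(t) dt = 2∫_0^{pi} ψ(t) sin(t) dt.
Integrating by parts three times (tabular method), an antiderivative of (t**3) sin(t) is -t**3*cos(t) + 3*t**2*sin(t) + 6*t*cos(t) - 6*sin(t); evaluating from 0 to pi: ∫_{0}^{pi} (t**3) sin(t) dt = (pi*(-6 + pi**2)) - (0) = pi*(-6 + pi**2).
So ∫_{-pi}^{pi} ψ(t) sin(t) dt = 2*pi*(-6 + pi**2).
Hence Im(c_{1}) = (-1/(2*pi))·(2*pi*(-6 + pi**2)) = 6 - pi**2.

6 - pi**2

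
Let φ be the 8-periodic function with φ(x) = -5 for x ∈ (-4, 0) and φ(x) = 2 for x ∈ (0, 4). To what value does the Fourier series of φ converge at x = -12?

-3/2

x = -12 differs from x = -4 by -1 full period(s), and the series is 8-periodic.
At x = -4 the one-sided limits are φ(-4^-) = 2 and φ(-4^+) = -5.
By Dirichlet's theorem the series converges to their average, [(2) + (-5)]/2 = -3/2.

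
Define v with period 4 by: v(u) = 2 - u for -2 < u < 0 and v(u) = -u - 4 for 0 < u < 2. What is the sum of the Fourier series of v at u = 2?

At u = 2 the one-sided limits are v(2^-) = -6 and v(2^+) = 4.
By Dirichlet's theorem the series converges to their average, [(-6) + (4)]/2 = -1.

-1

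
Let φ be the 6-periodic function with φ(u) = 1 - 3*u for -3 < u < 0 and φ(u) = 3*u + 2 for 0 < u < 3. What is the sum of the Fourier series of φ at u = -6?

u = -6 differs from u = 0 by -1 full period(s), and the series is 6-periodic.
At u = 0 the one-sided limits are φ(0^-) = 1 and φ(0^+) = 2.
By Dirichlet's theorem the series converges to their average, [(1) + (2)]/2 = 3/2.

3/2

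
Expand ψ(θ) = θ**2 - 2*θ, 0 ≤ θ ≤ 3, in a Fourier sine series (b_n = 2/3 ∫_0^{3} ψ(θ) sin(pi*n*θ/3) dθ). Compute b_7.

6*(-12 + 49*pi**2)/(343*pi**3)

b_7 = 2/3 ∫_0^{3} (θ**2 - 2*θ) sin(7*pi*θ/3) dθ.
Integrating by parts twice (tabular method), an antiderivative of (θ**2 - 2*θ) sin(7*pi*θ/3) is -3*θ**2*cos(7*pi*θ/3)/(7*pi) + 18*θ*sin(7*pi*θ/3)/(49*pi**2) + 6*θ*cos(7*pi*θ/3)/(7*pi) - 18*sin(7*pi*θ/3)/(49*pi**2) + 54*cos(7*pi*θ/3)/(343*pi**3); evaluating from 0 to 3: ∫_{0}^{3} (θ**2 - 2*θ) sin(7*pi*θ/3) dθ = (9*(-6 + 49*pi**2)/(343*pi**3)) - (54/(343*pi**3)) = 9*(-12 + 49*pi**2)/(343*pi**3).
Hence b_7 = (2/3)·(9*(-12 + 49*pi**2)/(343*pi**3)) = 6*(-12 + 49*pi**2)/(343*pi**3).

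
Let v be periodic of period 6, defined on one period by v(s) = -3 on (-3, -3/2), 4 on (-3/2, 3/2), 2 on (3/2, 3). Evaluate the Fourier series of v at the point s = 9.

s = 9 differs from s = 3 by 1 full period(s), and the series is 6-periodic.
At s = 3 the one-sided limits are v(3^-) = 2 and v(3^+) = -3.
By Dirichlet's theorem the series converges to their average, [(2) + (-3)]/2 = -1/2.

-1/2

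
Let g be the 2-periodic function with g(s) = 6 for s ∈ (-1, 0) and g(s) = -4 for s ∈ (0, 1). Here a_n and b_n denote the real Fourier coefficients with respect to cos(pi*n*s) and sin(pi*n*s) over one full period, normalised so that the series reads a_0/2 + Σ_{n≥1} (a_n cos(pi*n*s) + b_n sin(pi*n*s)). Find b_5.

b_5 = ∫_{-1}^{1} g(s) sin(5*pi*s) ds.
Split the integral at the breakpoints.
Directly, an antiderivative of (6) sin(5*pi*s) is -6*cos(5*pi*s)/(5*pi); evaluating from -1 to 0: ∫_{-1}^{0} (6) sin(5*pi*s) ds = (-6/(5*pi)) - (6/(5*pi)) = -12/(5*pi).
Directly, an antiderivative of (-4) sin(5*pi*s) is 4*cos(5*pi*s)/(5*pi); evaluating from 0 to 1: ∫_{0}^{1} (-4) sin(5*pi*s) ds = (-4/(5*pi)) - (4/(5*pi)) = -8/(5*pi).
Summing the pieces gives b_5 = -4/pi.

-4/pi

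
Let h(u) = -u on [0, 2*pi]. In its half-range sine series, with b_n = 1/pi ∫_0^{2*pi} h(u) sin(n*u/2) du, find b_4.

1

b_4 = 1/pi ∫_0^{2*pi} (-u) sin(2*u) du.
Integrating by parts (boundary term plus one more integral), an antiderivative of (-u) sin(2*u) is u*cos(2*u)/2 - sin(2*u)/4; evaluating from 0 to 2*pi: ∫_{0}^{2*pi} (-u) sin(2*u) du = (pi) - (0) = pi.
Hence b_4 = (1/pi)·(pi) = 1.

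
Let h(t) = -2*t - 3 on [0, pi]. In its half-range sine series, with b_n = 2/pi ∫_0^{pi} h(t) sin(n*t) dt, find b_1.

-4 - 12/pi

b_1 = 2/pi ∫_0^{pi} (-2*t - 3) sin(t) dt.
Integrating by parts (boundary term plus one more integral), an antiderivative of (-2*t - 3) sin(t) is 2*t*cos(t) - 2*sin(t) + 3*cos(t); evaluating from 0 to pi: ∫_{0}^{pi} (-2*t - 3) sin(t) dt = (-2*pi - 3) - (3) = -2*pi - 6.
Hence b_1 = (2/pi)·(-2*pi - 6) = -4 - 12/pi.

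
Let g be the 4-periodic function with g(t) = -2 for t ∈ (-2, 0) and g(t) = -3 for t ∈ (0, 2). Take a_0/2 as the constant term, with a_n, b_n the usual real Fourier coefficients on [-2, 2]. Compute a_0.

a_0 = 1/2 ∫_{-2}^{2} g(t) dt = 1/2 · (-10) = -5.

-5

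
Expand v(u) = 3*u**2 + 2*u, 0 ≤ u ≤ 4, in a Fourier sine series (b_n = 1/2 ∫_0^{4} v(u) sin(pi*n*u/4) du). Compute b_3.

b_3 = 1/2 ∫_0^{4} (3*u**2 + 2*u) sin(3*pi*u/4) du.
Integrating by parts twice (tabular method), an antiderivative of (3*u**2 + 2*u) sin(3*pi*u/4) is -4*u**2*cos(3*pi*u/4)/pi + 32*u*sin(3*pi*u/4)/(3*pi**2) - 8*u*cos(3*pi*u/4)/(3*pi) + 32*sin(3*pi*u/4)/(9*pi**2) + 128*cos(3*pi*u/4)/(9*pi**3); evaluating from 0 to 4: ∫_{0}^{4} (3*u**2 + 2*u) sin(3*pi*u/4) du = (32*(-4 + 21*pi**2)/(9*pi**3)) - (128/(9*pi**3)) = 32*(-8 + 21*pi**2)/(9*pi**3).
Hence b_3 = (1/2)·(32*(-8 + 21*pi**2)/(9*pi**3)) = 16*(-8 + 21*pi**2)/(9*pi**3).

16*(-8 + 21*pi**2)/(9*pi**3)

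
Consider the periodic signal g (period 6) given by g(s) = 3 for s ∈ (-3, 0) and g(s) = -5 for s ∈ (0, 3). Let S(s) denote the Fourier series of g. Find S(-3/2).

3

g is continuous at s = -3/2 with value 3, so the series converges to 3 there.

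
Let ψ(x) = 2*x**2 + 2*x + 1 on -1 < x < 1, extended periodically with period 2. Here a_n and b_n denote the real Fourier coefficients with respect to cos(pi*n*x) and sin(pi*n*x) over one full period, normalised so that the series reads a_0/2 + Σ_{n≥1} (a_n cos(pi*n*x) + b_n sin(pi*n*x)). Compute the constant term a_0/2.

5/3

a_0 = ∫_{-1}^{1} ψ(x) dx = 10/3.
So the constant term a_0/2 = 5/3.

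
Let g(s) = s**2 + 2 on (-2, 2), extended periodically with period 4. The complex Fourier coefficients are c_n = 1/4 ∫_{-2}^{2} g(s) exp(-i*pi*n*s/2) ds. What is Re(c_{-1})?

-8/pi**2

Since g is real-valued, Re(c_{-1}) = 1/4 ∫_{-2}^{2} g(s) cos(-pi*s/2) ds = a_{1}/2.
g is even and cos(-pi*s/2) is even, so the integrand is even: ∫_{-2}^{2} g(s) cos(-pi*s/2) ds = 2∫_0^{2} g(s) cos(-pi*s/2) ds.
Integrating by parts twice (tabular method), an antiderivative of (s**2 + 2) cos(-pi*s/2) is 2*s**2*sin(pi*s/2)/pi + 8*s*cos(pi*s/2)/pi**2 - 16*sin(pi*s/2)/pi**3 + 4*sin(pi*s/2)/pi; evaluating from 0 to 2: ∫_{0}^{2} (s**2 + 2) cos(-pi*s/2) ds = (-16/pi**2) - (0) = -16/pi**2.
So ∫_{-2}^{2} g(s) cos(-pi*s/2) ds = -32/pi**2.
Hence Re(c_{-1}) = (1/4)·(-32/pi**2) = -8/pi**2.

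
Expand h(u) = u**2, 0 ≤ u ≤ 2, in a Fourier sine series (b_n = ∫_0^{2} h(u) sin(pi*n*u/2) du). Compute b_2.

b_2 = ∫_0^{2} (u**2) sin(pi*u) du.
Integrating by parts twice (tabular method), an antiderivative of (u**2) sin(pi*u) is -u**2*cos(pi*u)/pi + 2*u*sin(pi*u)/pi**2 + 2*cos(pi*u)/pi**3; evaluating from 0 to 2: ∫_{0}^{2} (u**2) sin(pi*u) du = (-4/pi + 2/pi**3) - (2/pi**3) = -4/pi.
Hence b_2 = -4/pi.

-4/pi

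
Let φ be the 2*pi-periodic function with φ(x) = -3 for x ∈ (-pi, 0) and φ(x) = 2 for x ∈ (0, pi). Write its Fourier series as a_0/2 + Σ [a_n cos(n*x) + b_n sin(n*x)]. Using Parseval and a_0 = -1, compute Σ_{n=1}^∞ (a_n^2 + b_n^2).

Parseval: a_0^2/2 + Σ_{n≥1} (a_n^2+b_n^2) = 1/pi ∫_{-pi}^{pi} φ(x)^2 dx = 13.
Subtract a_0^2/2 = 1/2: Σ (a_n^2+b_n^2) = 25/2.

25/2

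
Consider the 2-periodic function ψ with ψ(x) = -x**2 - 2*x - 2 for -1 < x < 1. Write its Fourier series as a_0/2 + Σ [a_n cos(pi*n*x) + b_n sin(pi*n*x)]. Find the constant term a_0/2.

-7/3

a_0 = ∫_{-1}^{1} ψ(x) dx = -14/3.
So the constant term a_0/2 = -7/3.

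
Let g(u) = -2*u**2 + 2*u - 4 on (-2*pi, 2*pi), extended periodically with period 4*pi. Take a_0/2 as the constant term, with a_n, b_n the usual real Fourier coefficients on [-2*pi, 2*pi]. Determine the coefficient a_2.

-8

a_2 = (1/(2*pi)) ∫_{-2*pi}^{2*pi} g(u) cos(u) du.
Integrating by parts twice (tabular method), an antiderivative of (-2*u**2 + 2*u - 4) cos(u) is -2*u**2*sin(u) + 2*u*sin(u) - 4*u*cos(u) + 2*cos(u); evaluating from -2*pi to 2*pi: ∫_{-2*pi}^{2*pi} (-2*u**2 + 2*u - 4) cos(u) du = (2 - 8*pi) - (2 + 8*pi) = -16*pi.
Hence a_2 = (1/(2*pi))·(-16*pi) = -8.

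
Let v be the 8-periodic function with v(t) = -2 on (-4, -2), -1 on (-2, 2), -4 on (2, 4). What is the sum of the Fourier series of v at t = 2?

-5/2

At t = 2 the one-sided limits are v(2^-) = -1 and v(2^+) = -4.
By Dirichlet's theorem the series converges to their average, [(-1) + (-4)]/2 = -5/2.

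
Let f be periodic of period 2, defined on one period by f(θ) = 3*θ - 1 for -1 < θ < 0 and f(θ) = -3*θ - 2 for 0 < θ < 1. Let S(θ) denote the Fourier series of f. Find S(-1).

-9/2

At θ = -1 the one-sided limits are f(-1^-) = -5 and f(-1^+) = -4.
By Dirichlet's theorem the series converges to their average, [(-5) + (-4)]/2 = -9/2.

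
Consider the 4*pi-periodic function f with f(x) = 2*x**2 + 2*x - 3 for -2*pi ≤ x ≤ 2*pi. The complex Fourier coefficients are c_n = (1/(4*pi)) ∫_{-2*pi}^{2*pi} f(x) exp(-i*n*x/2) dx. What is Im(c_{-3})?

Since f is real-valued, Im(c_{-3}) = -(1/(4*pi)) ∫_{-2*pi}^{2*pi} f(x) sin(-3*x/2) dx = b_{3}/2.
Integrating by parts twice (tabular method), an antiderivative of (2*x**2 + 2*x - 3) sin(-3*x/2) is 4*x**2*cos(3*x/2)/3 - 16*x*sin(3*x/2)/9 + 4*x*cos(3*x/2)/3 - 8*sin(3*x/2)/9 - 86*cos(3*x/2)/27; evaluating from -2*pi to 2*pi: ∫_{-2*pi}^{2*pi} (2*x**2 + 2*x - 3) sin(-3*x/2) dx = (-16*pi**2/3 - 8*pi/3 + 86/27) - (-16*pi**2/3 + 86/27 + 8*pi/3) = -16*pi/3.
Hence Im(c_{-3}) = (-1/(4*pi))·(-16*pi/3) = 4/3.

4/3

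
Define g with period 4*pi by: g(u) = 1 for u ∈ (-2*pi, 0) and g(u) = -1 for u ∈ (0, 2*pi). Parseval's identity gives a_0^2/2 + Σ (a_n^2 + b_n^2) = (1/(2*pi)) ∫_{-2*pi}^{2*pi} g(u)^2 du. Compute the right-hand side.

(1/(2*pi)) ∫_{-2*pi}^{2*pi} g(u)^2 du = (1/(2*pi)) · (4*pi) = 2.

2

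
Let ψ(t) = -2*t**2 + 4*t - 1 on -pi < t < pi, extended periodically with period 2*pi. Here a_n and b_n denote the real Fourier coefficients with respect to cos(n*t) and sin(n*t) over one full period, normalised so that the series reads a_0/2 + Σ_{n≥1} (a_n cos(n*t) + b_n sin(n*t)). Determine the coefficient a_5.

8/25

a_5 = 1/pi ∫_{-pi}^{pi} ψ(t) cos(5*t) dt.
Integrating by parts twice (tabular method), an antiderivative of (-2*t**2 + 4*t - 1) cos(5*t) is -2*t**2*sin(5*t)/5 + 4*t*sin(5*t)/5 - 4*t*cos(5*t)/25 - 21*sin(5*t)/125 + 4*cos(5*t)/25; evaluating from -pi to pi: ∫_{-pi}^{pi} (-2*t**2 + 4*t - 1) cos(5*t) dt = (-4/25 + 4*pi/25) - (-4*pi/25 - 4/25) = 8*pi/25.
Hence a_5 = (1/pi)·(8*pi/25) = 8/25.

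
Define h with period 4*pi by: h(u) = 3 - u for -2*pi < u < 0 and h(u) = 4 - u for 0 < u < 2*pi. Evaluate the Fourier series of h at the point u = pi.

4 - pi

h is continuous at u = pi with value 4 - pi, so the series converges to 4 - pi there.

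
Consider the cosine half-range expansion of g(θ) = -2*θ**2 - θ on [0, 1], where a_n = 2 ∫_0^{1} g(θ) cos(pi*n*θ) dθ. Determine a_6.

a_6 = 2 ∫_0^{1} (-2*θ**2 - θ) cos(6*pi*θ) dθ.
Integrating by parts twice (tabular method), an antiderivative of (-2*θ**2 - θ) cos(6*pi*θ) is -θ**2*sin(6*pi*θ)/(3*pi) - θ*sin(6*pi*θ)/(6*pi) - θ*cos(6*pi*θ)/(9*pi**2) + sin(6*pi*θ)/(54*pi**3) - cos(6*pi*θ)/(36*pi**2); evaluating from 0 to 1: ∫_{0}^{1} (-2*θ**2 - θ) cos(6*pi*θ) dθ = (-5/(36*pi**2)) - (-1/(36*pi**2)) = -1/(9*pi**2).
Hence a_6 = 2·(-1/(9*pi**2)) = -2/(9*pi**2).

-2/(9*pi**2)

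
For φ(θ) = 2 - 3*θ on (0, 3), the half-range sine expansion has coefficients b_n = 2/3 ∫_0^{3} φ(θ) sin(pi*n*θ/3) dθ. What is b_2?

b_2 = 2/3 ∫_0^{3} (2 - 3*θ) sin(2*pi*θ/3) dθ.
Integrating by parts (boundary term plus one more integral), an antiderivative of (2 - 3*θ) sin(2*pi*θ/3) is 9*θ*cos(2*pi*θ/3)/(2*pi) - 27*sin(2*pi*θ/3)/(4*pi**2) - 3*cos(2*pi*θ/3)/pi; evaluating from 0 to 3: ∫_{0}^{3} (2 - 3*θ) sin(2*pi*θ/3) dθ = (21/(2*pi)) - (-3/pi) = 27/(2*pi).
Hence b_2 = (2/3)·(27/(2*pi)) = 9/pi.

9/pi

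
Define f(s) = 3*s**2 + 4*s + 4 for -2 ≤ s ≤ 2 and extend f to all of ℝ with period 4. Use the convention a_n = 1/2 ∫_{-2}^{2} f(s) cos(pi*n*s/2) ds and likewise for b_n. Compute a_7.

a_7 = 1/2 ∫_{-2}^{2} f(s) cos(7*pi*s/2) ds.
Integrating by parts twice (tabular method), an antiderivative of (3*s**2 + 4*s + 4) cos(7*pi*s/2) is 6*s**2*sin(7*pi*s/2)/(7*pi) + 8*s*sin(7*pi*s/2)/(7*pi) + 24*s*cos(7*pi*s/2)/(49*pi**2) - 48*sin(7*pi*s/2)/(343*pi**3) + 8*sin(7*pi*s/2)/(7*pi) + 16*cos(7*pi*s/2)/(49*pi**2); evaluating from -2 to 2: ∫_{-2}^{2} (3*s**2 + 4*s + 4) cos(7*pi*s/2) ds = (-64/(49*pi**2)) - (32/(49*pi**2)) = -96/(49*pi**2).
Hence a_7 = (1/2)·(-96/(49*pi**2)) = -48/(49*pi**2).

-48/(49*pi**2)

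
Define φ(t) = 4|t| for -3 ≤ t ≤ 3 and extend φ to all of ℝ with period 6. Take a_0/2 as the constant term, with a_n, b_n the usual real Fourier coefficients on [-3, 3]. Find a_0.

a_0 = 1/3 ∫_{-3}^{3} φ(t) dt = 1/3 · (36) = 12.

12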